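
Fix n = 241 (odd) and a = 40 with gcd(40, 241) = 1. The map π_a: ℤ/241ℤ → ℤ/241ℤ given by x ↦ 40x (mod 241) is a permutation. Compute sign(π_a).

Orbit of 150 under x↦40x: [150, 216, 205, 6, 240, 201, 87]… (length divides ord_241(40)).
The orbit structure of x ↦ 40x mod 241: 13 orbits of sizes [20, 20, 20, 20, 20, 20, 20, 20, 20, 20, 20, 20, 1].
13 cycles on 241: each ℓ→(−1)^(ℓ−1), product (−1)^228 = +1.
Check: (40/241) = +1 by Zolotarev.

+1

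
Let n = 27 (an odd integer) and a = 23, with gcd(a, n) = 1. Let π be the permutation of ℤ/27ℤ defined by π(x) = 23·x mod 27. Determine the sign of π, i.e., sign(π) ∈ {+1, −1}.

Orbit of 25 under x↦23x: [25, 8, 22, 20, 1, 23, 16]… (length divides ord_27(23)).
π_23 has 4 disjoint cycles with lengths [18, 6, 2, 1] on {0,…,26}.
Σ(ℓ_i−1) = 27−4 = 23; sign = (−1)^23 = -1.
Via Zolotarev, sign(π_{23}) = (23|27) = -1.

-1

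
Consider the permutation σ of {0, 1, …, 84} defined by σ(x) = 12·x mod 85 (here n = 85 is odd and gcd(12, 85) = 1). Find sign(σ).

Orbit of 1 under x↦12x: [1, 12, 59, 28, 81, 37, 19]… (length divides ord_85(12)).
Decompose π into cycles: lengths [16, 16, 16, 16, 16, 4, 1] (7 cycles, including the fixed point 0).
sign(π) = (−1)^{n − #cycles} = (−1)^{85−7} = (−1)^78 = +1.
The Jacobi symbol (12|85) = +1 (Zolotarev) agrees.

+1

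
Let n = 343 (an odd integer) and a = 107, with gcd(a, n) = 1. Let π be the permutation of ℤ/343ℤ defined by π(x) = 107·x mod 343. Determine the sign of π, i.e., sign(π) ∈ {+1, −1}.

+1

Orbit of 233 under x↦107x: [233, 235, 106, 23, 60, 246, 254]… (length divides ord_343(107)).
7 cycles of lengths [147, 147, 21, 21, 3, 3, 1].
sign(π) = (−1)^{n − #cycles} = (−1)^{343−7} = (−1)^336 = +1.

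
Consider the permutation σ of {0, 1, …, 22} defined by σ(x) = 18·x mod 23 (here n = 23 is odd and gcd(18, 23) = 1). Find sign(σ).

+1

Orbit of 3 under x↦18x: [3, 8, 6, 16, 12, 9, 1]… (length divides ord_23(18)).
The orbit structure of x ↦ 18x mod 23: 3 orbits of sizes [11, 11, 1].
Σ(ℓ_i−1) = 23−3 = 20; sign = (−1)^20 = +1.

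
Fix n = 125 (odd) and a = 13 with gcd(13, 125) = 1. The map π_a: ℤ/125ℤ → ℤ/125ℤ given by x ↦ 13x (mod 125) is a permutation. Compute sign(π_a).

Orbit of 23 under x↦13x: [23, 49, 12, 31, 28, 114, 107]… (length divides ord_125(13)).
Cycle lengths of π_13 on ℤ/125ℤ: [100, 20, 4, 1]; 4 cycles in total.
Σ(ℓ_i−1) = 125−4 = 121; sign = (−1)^121 = -1.
The Jacobi symbol (13|125) = -1 (Zolotarev) agrees.

-1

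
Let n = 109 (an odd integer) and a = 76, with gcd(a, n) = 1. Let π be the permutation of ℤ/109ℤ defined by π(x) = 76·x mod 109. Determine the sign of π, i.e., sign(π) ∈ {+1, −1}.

Orbit of 33 under x↦76x: [33, 1, 76, 108]… (length divides ord_109(76)).
28 cycles of lengths [4, 4, 4, 4, 4, 4, 4, 4, 4, 4, 4, 4, 4, 4, 4, 4, 4, 4, 4, 4, 4, 4, 4, 4, 4, 4, 4, 1].
With 28 cycles on 109 points, sign = (−1)^{109−28} = -1.
Check: (76/109) = -1 by Zolotarev.

-1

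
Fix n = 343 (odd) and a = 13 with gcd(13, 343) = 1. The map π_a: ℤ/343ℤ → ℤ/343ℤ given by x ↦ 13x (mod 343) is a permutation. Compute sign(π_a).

Start at x=99: 99 → 258 → 267 → 41 → 190 → 69 → 211 → … (one orbit).
Decompose π into cycles: lengths [98, 98, 98, 14, 14, 14, 2, 2, 2, 1] (10 cycles, including the fixed point 0).
Σ(ℓ_i−1) = 343−10 = 333; sign = (−1)^333 = -1.

-1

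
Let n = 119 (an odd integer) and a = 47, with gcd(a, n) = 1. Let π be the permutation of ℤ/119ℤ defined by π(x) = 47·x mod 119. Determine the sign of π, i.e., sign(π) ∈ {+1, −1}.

Trace 18: π^k(18) = [18, 13, 16, 38, 1, 47, 67] for k=0..6.
Cycle type of π: 12×8 + 6 + 4×4 + 1; total 14 cycles.
With 14 cycles on 119 points, sign = (−1)^{119−14} = -1.

-1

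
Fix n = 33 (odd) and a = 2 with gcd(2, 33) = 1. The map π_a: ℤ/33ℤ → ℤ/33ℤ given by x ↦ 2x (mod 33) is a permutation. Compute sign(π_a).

Trace 31: π^k(31) = [31, 29, 25, 17, 1, 2, 4] for k=0..6.
π_2 has 5 disjoint cycles with lengths [10, 10, 10, 2, 1] on {0,…,32}.
n − c = 33 − 5 = 28; sign = (−1)^28 = +1.
The Jacobi symbol (2|33) = +1 (Zolotarev) agrees.

+1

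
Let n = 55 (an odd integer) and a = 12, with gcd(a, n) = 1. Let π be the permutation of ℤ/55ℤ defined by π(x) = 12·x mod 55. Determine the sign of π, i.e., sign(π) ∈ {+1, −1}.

-1

Start at x=34: 34 → 23 → 1 → 12 → 34 (one orbit).
Cycle type of π: 4×11 + 1×11; total 22 cycles.
sign(π) = (−1)^{n − #cycles} = (−1)^{55−22} = (−1)^33 = -1.
The Jacobi symbol (12|55) = -1 (Zolotarev) agrees.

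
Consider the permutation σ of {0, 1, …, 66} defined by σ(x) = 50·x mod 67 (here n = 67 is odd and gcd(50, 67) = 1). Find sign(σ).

Start at x=50: 50 → 21 → 45 → 39 → 7 → 15 → 13 → … (one orbit).
Cycle type of π: 66 + 1; total 2 cycles.
sign(π) = (−1)^{n − #cycles} = (−1)^{67−2} = (−1)^65 = -1.
Zolotarev: (50|67) = -1, matching the cycle-count sign.

-1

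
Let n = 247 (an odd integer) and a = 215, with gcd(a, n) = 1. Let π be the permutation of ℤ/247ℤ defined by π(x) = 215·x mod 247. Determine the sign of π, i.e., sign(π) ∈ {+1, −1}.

Trace 239: π^k(239) = [239, 9, 206, 77, 6, 55, 216] for k=0..6.
Cycle type of π: 36×6 + 12 + 9×2 + 1; total 10 cycles.
sign(π) = (−1)^{n − #cycles} = (−1)^{247−10} = (−1)^237 = -1.
The Jacobi symbol (215|247) = -1 (Zolotarev) agrees.

-1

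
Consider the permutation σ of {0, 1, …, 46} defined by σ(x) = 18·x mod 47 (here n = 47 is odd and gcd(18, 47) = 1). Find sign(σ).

+1

Trace 7: π^k(7) = [7, 32, 12, 28, 34, 1, 18] for k=0..6.
Cycle type of π: 23×2 + 1; total 3 cycles.
n − c = 47 − 3 = 44; sign = (−1)^44 = +1.
(18|47)_J = +1 (Zolotarev's lemma cross-check).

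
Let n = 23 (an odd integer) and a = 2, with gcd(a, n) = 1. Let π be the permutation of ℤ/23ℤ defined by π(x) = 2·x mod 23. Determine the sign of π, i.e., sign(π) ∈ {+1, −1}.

+1

Orbit of 4 under x↦2x: [4, 8, 16, 9, 18, 13, 3]… (length divides ord_23(2)).
The orbit structure of x ↦ 2x mod 23: 3 orbits of sizes [11, 11, 1].
23 − 3 = 20 transpositions; sign(π) = (−1)^20 = +1.
The Jacobi symbol (2|23) = +1 (Zolotarev) agrees.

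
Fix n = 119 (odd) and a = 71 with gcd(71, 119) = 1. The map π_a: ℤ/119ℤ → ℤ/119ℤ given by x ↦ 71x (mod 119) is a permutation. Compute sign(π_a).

Orbit of 57 under x↦71x: [57, 1, 71, 43, 78, 64, 22]… (length divides ord_119(71)).
Cycle lengths of π_71 on ℤ/119ℤ: [16, 16, 16, 16, 16, 16, 16, 1, 1, 1, 1, 1, 1, 1]; 14 cycles in total.
119 − 14 = 105 transpositions; sign(π) = (−1)^105 = -1.
(71|119)_J = -1 (Zolotarev's lemma cross-check).

-1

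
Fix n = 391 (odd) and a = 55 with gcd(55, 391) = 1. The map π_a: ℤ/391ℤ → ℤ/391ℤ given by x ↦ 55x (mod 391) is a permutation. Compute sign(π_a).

Start at x=324: 324 → 225 → 254 → 285 → 35 → 361 → 305 → … (one orbit).
Cycle type of π: 44×8 + 11×2 + 4×4 + 1; total 15 cycles.
n − c = 391 − 15 = 376; sign = (−1)^376 = +1.

+1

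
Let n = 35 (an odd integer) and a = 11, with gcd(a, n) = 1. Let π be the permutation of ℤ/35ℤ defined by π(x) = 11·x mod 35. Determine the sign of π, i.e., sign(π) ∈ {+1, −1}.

+1

Orbit of 1 under x↦11x: [1, 11, 16]… (length divides ord_35(11)).
15 cycles of lengths [3, 3, 3, 3, 3, 3, 3, 3, 3, 3, 1, 1, 1, 1, 1].
35 − 15 = 20 transpositions; sign(π) = (−1)^20 = +1.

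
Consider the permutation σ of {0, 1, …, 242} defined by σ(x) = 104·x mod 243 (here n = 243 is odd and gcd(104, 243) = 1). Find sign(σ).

Trace 25: π^k(25) = [25, 170, 184, 182, 217, 212, 178] for k=0..6.
Cycle type of π: 162 + 54 + 18 + 6 + 2 + 1; total 6 cycles.
With 6 cycles on 243 points, sign = (−1)^{243−6} = -1.
Zolotarev: (104|243) = -1, matching the cycle-count sign.

-1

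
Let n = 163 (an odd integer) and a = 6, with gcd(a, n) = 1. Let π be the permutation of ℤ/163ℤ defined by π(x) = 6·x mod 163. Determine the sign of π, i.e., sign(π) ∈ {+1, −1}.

+1

Start at x=150: 150 → 85 → 21 → 126 → 104 → 135 → 158 → … (one orbit).
Cycle type of π: 27×6 + 1; total 7 cycles.
n − c = 163 − 7 = 156; sign = (−1)^156 = +1.
The Jacobi symbol (6|163) = +1 (Zolotarev) agrees.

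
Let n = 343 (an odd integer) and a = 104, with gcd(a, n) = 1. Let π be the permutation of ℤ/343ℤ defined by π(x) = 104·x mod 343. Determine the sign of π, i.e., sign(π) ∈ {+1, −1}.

-1

Trace 237: π^k(237) = [237, 295, 153, 134, 216, 169, 83] for k=0..6.
The orbit structure of x ↦ 104x mod 343: 10 orbits of sizes [98, 98, 98, 14, 14, 14, 2, 2, 2, 1].
10 cycles on 343: each ℓ→(−1)^(ℓ−1), product (−1)^333 = -1.
(104|343)_J = -1 (Zolotarev's lemma cross-check).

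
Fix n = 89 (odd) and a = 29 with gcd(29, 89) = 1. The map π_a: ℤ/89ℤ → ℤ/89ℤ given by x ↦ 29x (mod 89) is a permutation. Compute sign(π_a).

Start at x=34: 34 → 7 → 25 → 13 → 21 → 75 → 39 → … (one orbit).
The orbit structure of x ↦ 29x mod 89: 2 orbits of sizes [88, 1].
sign(π) = (−1)^{n − #cycles} = (−1)^{89−2} = (−1)^87 = -1.

-1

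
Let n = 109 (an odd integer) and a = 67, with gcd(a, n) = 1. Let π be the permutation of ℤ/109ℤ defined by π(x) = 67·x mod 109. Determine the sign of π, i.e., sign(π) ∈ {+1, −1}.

Start at x=17: 17 → 49 → 13 → 108 → 42 → 89 → 77 → … (one orbit).
π_67 has 2 disjoint cycles with lengths [108, 1] on {0,…,108}.
109 − 2 = 107 transpositions; sign(π) = (−1)^107 = -1.

-1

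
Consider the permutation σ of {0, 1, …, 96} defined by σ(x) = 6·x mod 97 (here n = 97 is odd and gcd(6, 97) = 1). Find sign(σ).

Orbit of 91 under x↦6x: [91, 61, 75, 62, 81, 1, 6]… (length divides ord_97(6)).
The orbit structure of x ↦ 6x mod 97: 9 orbits of sizes [12, 12, 12, 12, 12, 12, 12, 12, 1].
With 9 cycles on 97 points, sign = (−1)^{97−9} = +1.
The Jacobi symbol (6|97) = +1 (Zolotarev) agrees.

+1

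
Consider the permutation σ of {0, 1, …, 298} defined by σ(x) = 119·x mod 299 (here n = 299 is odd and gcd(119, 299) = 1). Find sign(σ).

-1

Start at x=9: 9 → 174 → 75 → 254 → 27 → 223 → 225 → … (one orbit).
Cycle lengths of π_119 on ℤ/299ℤ: [132, 132, 12, 11, 11, 1]; 6 cycles in total.
6 cycles on 299: each ℓ→(−1)^(ℓ−1), product (−1)^293 = -1.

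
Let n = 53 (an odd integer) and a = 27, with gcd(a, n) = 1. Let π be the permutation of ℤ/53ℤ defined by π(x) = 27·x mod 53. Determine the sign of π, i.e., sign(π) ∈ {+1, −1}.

Orbit of 30 under x↦27x: [30, 15, 34, 17, 35, 44, 22]… (length divides ord_53(27)).
The orbit structure of x ↦ 27x mod 53: 2 orbits of sizes [52, 1].
With 2 cycles on 53 points, sign = (−1)^{53−2} = -1.
(27|53)_J = -1 (Zolotarev's lemma cross-check).

-1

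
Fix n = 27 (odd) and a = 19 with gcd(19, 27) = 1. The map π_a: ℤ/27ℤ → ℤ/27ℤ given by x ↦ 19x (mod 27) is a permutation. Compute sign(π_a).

+1

Start at x=1: 1 → 19 → 10 → 1 (one orbit).
π_19 has 15 disjoint cycles with lengths [3, 3, 3, 3, 3, 3, 1, 1, 1, 1, 1, 1, 1, 1, 1] on {0,…,26}.
Σ(ℓ_i−1) = 27−15 = 12; sign = (−1)^12 = +1.
Zolotarev: (19|27) = +1, matching the cycle-count sign.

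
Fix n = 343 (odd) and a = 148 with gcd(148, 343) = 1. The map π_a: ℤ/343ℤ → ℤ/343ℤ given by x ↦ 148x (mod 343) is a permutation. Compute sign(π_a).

Trace 50: π^k(50) = [50, 197, 1, 148, 295, 99, 246] for k=0..6.
π_148 has 91 disjoint cycles with lengths [7, 7, 7, 7, 7, 7, 7, 7, 7, 7, 7, 7, 7, 7, 7, 7, 7, 7, 7, 7, 7, 7, 7, 7, 7, 7, 7, 7, 7, 7, 7, 7, 7, 7, 7, 7, 7, 7, 7, 7, 7, 7, 1, 1, 1, 1, 1, 1, 1, 1, 1, 1, 1, 1, 1, 1, 1, 1, 1, 1, 1, 1, 1, 1, 1, 1, 1, 1, 1, 1, 1, 1, 1, 1, 1, 1, 1, 1, 1, 1, 1, 1, 1, 1, 1, 1, 1, 1, 1, 1, 1] on {0,…,342}.
n − c = 343 − 91 = 252; sign = (−1)^252 = +1.
The Jacobi symbol (148|343) = +1 (Zolotarev) agrees.

+1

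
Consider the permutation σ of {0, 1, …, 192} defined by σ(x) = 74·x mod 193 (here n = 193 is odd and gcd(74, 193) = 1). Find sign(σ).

-1

Trace 179: π^k(179) = [179, 122, 150, 99, 185, 180, 3] for k=0..6.
Cycle type of π: 64×3 + 1; total 4 cycles.
With 4 cycles on 193 points, sign = (−1)^{193−4} = -1.
Check: (74/193) = -1 by Zolotarev.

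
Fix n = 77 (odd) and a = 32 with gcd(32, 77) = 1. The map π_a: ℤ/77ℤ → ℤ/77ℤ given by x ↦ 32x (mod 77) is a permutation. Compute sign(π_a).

Trace 67: π^k(67) = [67, 65, 1, 32, 23, 43] for k=0..5.
π_32 has 18 disjoint cycles with lengths [6, 6, 6, 6, 6, 6, 6, 6, 6, 6, 3, 3, 2, 2, 2, 2, 2, 1] on {0,…,76}.
sign(π) = (−1)^{n − #cycles} = (−1)^{77−18} = (−1)^59 = -1.
Zolotarev: (32|77) = -1, matching the cycle-count sign.

-1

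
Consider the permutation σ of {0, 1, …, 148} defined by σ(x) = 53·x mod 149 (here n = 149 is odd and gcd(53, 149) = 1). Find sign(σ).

Start at x=64: 64 → 114 → 82 → 25 → 133 → 46 → 54 → … (one orbit).
Cycle lengths of π_53 on ℤ/149ℤ: [74, 74, 1]; 3 cycles in total.
With 3 cycles on 149 points, sign = (−1)^{149−3} = +1.

+1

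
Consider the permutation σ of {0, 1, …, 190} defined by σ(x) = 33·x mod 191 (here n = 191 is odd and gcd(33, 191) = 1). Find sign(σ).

Trace 37: π^k(37) = [37, 75, 183, 118, 74, 150, 175] for k=0..6.
π_33 has 2 disjoint cycles with lengths [190, 1] on {0,…,190}.
n − c = 191 − 2 = 189; sign = (−1)^189 = -1.
The Jacobi symbol (33|191) = -1 (Zolotarev) agrees.

-1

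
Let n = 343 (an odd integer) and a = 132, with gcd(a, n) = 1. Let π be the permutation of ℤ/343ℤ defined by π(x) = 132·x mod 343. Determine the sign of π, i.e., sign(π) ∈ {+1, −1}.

Orbit of 174 under x↦132x: [174, 330, 342, 211, 69, 190, 41]… (length divides ord_343(132)).
Cycle type of π: 98×3 + 14×3 + 2×3 + 1; total 10 cycles.
With 10 cycles on 343 points, sign = (−1)^{343−10} = -1.
Via Zolotarev, sign(π_{132}) = (132|343) = -1.

-1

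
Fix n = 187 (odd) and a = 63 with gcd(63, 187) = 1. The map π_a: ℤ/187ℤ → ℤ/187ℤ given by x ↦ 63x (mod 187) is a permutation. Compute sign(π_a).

+1

Orbit of 157 under x↦63x: [157, 167, 49, 95, 1, 63, 42]… (length divides ord_187(63)).
π_63 has 5 disjoint cycles with lengths [80, 80, 16, 10, 1] on {0,…,186}.
sign(π) = (−1)^{n − #cycles} = (−1)^{187−5} = (−1)^182 = +1.
The Jacobi symbol (63|187) = +1 (Zolotarev) agrees.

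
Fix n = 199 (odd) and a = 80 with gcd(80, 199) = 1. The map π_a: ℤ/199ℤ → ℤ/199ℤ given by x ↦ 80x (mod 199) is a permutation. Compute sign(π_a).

Orbit of 180 under x↦80x: [180, 72, 188, 115, 46, 98, 79]… (length divides ord_199(80)).
π_80 has 3 disjoint cycles with lengths [99, 99, 1] on {0,…,198}.
n − c = 199 − 3 = 196; sign = (−1)^196 = +1.
Zolotarev: (80|199) = +1, matching the cycle-count sign.

+1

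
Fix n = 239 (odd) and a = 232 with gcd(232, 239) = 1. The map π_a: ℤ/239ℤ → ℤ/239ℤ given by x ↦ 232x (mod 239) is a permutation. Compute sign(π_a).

+1

Trace 11: π^k(11) = [11, 162, 61, 51, 121, 109, 193] for k=0..6.
Cycle type of π: 119×2 + 1; total 3 cycles.
Σ(ℓ_i−1) = 239−3 = 236; sign = (−1)^236 = +1.
Check: (232/239) = +1 by Zolotarev.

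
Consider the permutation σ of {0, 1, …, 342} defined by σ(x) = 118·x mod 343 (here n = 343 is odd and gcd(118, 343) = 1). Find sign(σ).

-1

Trace 176: π^k(176) = [176, 188, 232, 279, 337, 321, 148] for k=0..6.
Cycle lengths of π_118 on ℤ/343ℤ: [98, 98, 98, 14, 14, 14, 2, 2, 2, 1]; 10 cycles in total.
Σ(ℓ_i−1) = 343−10 = 333; sign = (−1)^333 = -1.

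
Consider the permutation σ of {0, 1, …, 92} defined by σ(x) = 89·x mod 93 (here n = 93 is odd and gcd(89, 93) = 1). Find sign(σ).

Orbit of 29 under x↦89x: [29, 70, 92, 4, 77, 64, 23]… (length divides ord_93(89)).
Cycle type of π: 10×9 + 2 + 1; total 11 cycles.
Σ(ℓ_i−1) = 93−11 = 82; sign = (−1)^82 = +1.
Zolotarev: (89|93) = +1, matching the cycle-count sign.

+1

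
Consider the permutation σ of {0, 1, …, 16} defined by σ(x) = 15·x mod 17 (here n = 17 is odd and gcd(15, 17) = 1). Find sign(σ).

Orbit of 16 under x↦15x: [16, 2, 13, 8, 1, 15, 4]… (length divides ord_17(15)).
π_15 has 3 disjoint cycles with lengths [8, 8, 1] on {0,…,16}.
sign(π) = (−1)^{n − #cycles} = (−1)^{17−3} = (−1)^14 = +1.

+1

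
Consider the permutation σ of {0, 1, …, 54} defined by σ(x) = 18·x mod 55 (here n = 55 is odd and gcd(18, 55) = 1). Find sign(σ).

+1

Orbit of 2 under x↦18x: [2, 36, 43, 4, 17, 31, 8]… (length divides ord_55(18)).
Decompose π into cycles: lengths [20, 20, 10, 4, 1] (5 cycles, including the fixed point 0).
55 − 5 = 50 transpositions; sign(π) = (−1)^50 = +1.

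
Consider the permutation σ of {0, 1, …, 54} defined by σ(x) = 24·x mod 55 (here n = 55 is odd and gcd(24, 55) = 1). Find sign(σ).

-1

Start at x=36: 36 → 39 → 1 → 24 → 26 → 19 → 16 → … (one orbit).
Cycle lengths of π_24 on ℤ/55ℤ: [10, 10, 10, 10, 10, 2, 2, 1]; 8 cycles in total.
sign(π) = (−1)^{n − #cycles} = (−1)^{55−8} = (−1)^47 = -1.
Via Zolotarev, sign(π_{24}) = (24|55) = -1.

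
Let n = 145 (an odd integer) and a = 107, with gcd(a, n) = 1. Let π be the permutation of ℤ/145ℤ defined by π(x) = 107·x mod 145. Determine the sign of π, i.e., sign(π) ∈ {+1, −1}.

Start at x=94: 94 → 53 → 16 → 117 → 49 → 23 → 141 → … (one orbit).
10 cycles of lengths [28, 28, 28, 28, 7, 7, 7, 7, 4, 1].
sign(π) = (−1)^{n − #cycles} = (−1)^{145−10} = (−1)^135 = -1.

-1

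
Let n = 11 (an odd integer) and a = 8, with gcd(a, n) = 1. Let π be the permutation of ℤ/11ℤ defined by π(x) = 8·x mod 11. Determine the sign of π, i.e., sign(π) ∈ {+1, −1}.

Start at x=8: 8 → 9 → 6 → 4 → 10 → 3 → 2 → … (one orbit).
Cycle lengths of π_8 on ℤ/11ℤ: [10, 1]; 2 cycles in total.
n − c = 11 − 2 = 9; sign = (−1)^9 = -1.

-1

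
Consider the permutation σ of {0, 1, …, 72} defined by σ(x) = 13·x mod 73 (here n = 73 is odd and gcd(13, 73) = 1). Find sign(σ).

-1

Start at x=17: 17 → 2 → 26 → 46 → 14 → 36 → 30 → … (one orbit).
The orbit structure of x ↦ 13x mod 73: 2 orbits of sizes [72, 1].
sign(π) = (−1)^{n − #cycles} = (−1)^{73−2} = (−1)^71 = -1.
Check: (13/73) = -1 by Zolotarev.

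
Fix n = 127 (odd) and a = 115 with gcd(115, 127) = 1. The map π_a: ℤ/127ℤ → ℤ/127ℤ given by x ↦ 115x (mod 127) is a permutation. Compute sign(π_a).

+1

Trace 26: π^k(26) = [26, 69, 61, 30, 21, 2, 103] for k=0..6.
3 cycles of lengths [63, 63, 1].
3 cycles on 127: each ℓ→(−1)^(ℓ−1), product (−1)^124 = +1.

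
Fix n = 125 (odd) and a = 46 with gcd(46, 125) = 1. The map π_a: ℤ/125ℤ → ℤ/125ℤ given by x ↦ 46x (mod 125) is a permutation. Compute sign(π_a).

+1

Orbit of 51 under x↦46x: [51, 96, 41, 11, 6, 26, 71]… (length divides ord_125(46)).
13 cycles of lengths [25, 25, 25, 25, 5, 5, 5, 5, 1, 1, 1, 1, 1].
13 cycles on 125: each ℓ→(−1)^(ℓ−1), product (−1)^112 = +1.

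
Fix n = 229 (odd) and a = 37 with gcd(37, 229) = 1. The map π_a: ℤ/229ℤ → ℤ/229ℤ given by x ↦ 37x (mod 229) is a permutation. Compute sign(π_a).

Trace 167: π^k(167) = [167, 225, 81, 20, 53, 129, 193] for k=0..6.
Cycle type of π: 57×4 + 1; total 5 cycles.
With 5 cycles on 229 points, sign = (−1)^{229−5} = +1.

+1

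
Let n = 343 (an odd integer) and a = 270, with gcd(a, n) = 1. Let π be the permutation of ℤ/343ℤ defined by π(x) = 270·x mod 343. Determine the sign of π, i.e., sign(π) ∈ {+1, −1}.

Trace 51: π^k(51) = [51, 50, 123, 282, 337, 95, 268] for k=0..6.
The orbit structure of x ↦ 270x mod 343: 7 orbits of sizes [147, 147, 21, 21, 3, 3, 1].
sign(π) = (−1)^{n − #cycles} = (−1)^{343−7} = (−1)^336 = +1.
(270|343)_J = +1 (Zolotarev's lemma cross-check).

+1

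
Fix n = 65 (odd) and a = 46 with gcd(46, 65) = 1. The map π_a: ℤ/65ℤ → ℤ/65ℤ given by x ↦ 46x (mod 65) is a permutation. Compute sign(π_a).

-1

Orbit of 16 under x↦46x: [16, 21, 56, 41, 1, 46, 36]… (length divides ord_65(46)).
Cycle type of π: 12×5 + 1×5; total 10 cycles.
sign(π) = (−1)^{n − #cycles} = (−1)^{65−10} = (−1)^55 = -1.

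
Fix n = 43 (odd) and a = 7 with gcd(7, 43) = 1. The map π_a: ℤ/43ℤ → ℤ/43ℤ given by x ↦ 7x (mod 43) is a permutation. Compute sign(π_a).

-1

Start at x=7: 7 → 6 → 42 → 36 → 37 → 1 → 7 (one orbit).
Decompose π into cycles: lengths [6, 6, 6, 6, 6, 6, 6, 1] (8 cycles, including the fixed point 0).
sign(π) = (−1)^{n − #cycles} = (−1)^{43−8} = (−1)^35 = -1.
The Jacobi symbol (7|43) = -1 (Zolotarev) agrees.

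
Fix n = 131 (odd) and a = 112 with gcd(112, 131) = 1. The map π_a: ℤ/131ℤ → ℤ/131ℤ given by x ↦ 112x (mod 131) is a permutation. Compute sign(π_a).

+1

Orbit of 62 under x↦112x: [62, 1, 112, 99, 84, 107, 63]… (length divides ord_131(112)).
The orbit structure of x ↦ 112x mod 131: 11 orbits of sizes [13, 13, 13, 13, 13, 13, 13, 13, 13, 13, 1].
11 cycles on 131: each ℓ→(−1)^(ℓ−1), product (−1)^120 = +1.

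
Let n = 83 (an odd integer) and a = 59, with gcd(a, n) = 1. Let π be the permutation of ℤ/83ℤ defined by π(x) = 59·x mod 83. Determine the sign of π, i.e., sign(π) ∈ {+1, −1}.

Orbit of 41 under x↦59x: [41, 12, 44, 23, 29, 51, 21]… (length divides ord_83(59)).
π_59 has 3 disjoint cycles with lengths [41, 41, 1] on {0,…,82}.
83 − 3 = 80 transpositions; sign(π) = (−1)^80 = +1.

+1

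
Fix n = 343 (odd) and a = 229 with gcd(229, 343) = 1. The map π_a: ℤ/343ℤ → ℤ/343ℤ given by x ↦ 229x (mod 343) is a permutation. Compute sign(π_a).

Start at x=187: 187 → 291 → 97 → 261 → 87 → 29 → 124 → … (one orbit).
π_229 has 4 disjoint cycles with lengths [294, 42, 6, 1] on {0,…,342}.
sign(π) = (−1)^{n − #cycles} = (−1)^{343−4} = (−1)^339 = -1.
(229|343)_J = -1 (Zolotarev's lemma cross-check).

-1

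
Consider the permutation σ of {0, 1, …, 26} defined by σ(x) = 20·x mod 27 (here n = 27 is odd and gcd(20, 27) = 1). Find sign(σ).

-1

Start at x=7: 7 → 5 → 19 → 2 → 13 → 17 → 16 → … (one orbit).
The orbit structure of x ↦ 20x mod 27: 4 orbits of sizes [18, 6, 2, 1].
n − c = 27 − 4 = 23; sign = (−1)^23 = -1.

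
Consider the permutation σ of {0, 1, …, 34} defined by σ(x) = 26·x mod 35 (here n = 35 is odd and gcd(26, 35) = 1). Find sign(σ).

Start at x=26: 26 → 11 → 6 → 16 → 31 → 1 → 26 (one orbit).
Cycle type of π: 6×5 + 1×5; total 10 cycles.
With 10 cycles on 35 points, sign = (−1)^{35−10} = -1.

-1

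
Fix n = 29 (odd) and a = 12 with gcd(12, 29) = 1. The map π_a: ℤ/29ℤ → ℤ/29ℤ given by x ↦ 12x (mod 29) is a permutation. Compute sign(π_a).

-1

Orbit of 28 under x↦12x: [28, 17, 1, 12]… (length divides ord_29(12)).
Cycle type of π: 4×7 + 1; total 8 cycles.
Σ(ℓ_i−1) = 29−8 = 21; sign = (−1)^21 = -1.
Via Zolotarev, sign(π_{12}) = (12|29) = -1.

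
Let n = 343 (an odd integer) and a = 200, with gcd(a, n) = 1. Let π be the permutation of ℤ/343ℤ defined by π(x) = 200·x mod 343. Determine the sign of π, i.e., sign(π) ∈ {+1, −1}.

Start at x=274: 274 → 263 → 121 → 190 → 270 → 149 → 302 → … (one orbit).
Cycle type of π: 147×2 + 21×2 + 3×2 + 1; total 7 cycles.
With 7 cycles on 343 points, sign = (−1)^{343−7} = +1.

+1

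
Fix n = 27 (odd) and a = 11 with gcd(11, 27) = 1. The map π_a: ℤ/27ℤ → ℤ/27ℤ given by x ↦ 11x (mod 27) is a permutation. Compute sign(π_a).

-1

Start at x=10: 10 → 2 → 22 → 26 → 16 → 14 → 19 → … (one orbit).
Cycle lengths of π_11 on ℤ/27ℤ: [18, 6, 2, 1]; 4 cycles in total.
n − c = 27 − 4 = 23; sign = (−1)^23 = -1.
Zolotarev: (11|27) = -1, matching the cycle-count sign.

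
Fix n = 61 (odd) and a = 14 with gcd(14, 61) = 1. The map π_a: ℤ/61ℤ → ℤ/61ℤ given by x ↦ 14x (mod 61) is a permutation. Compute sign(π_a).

Start at x=47: 47 → 48 → 1 → 14 → 13 → 60 → 47 (one orbit).
π_14 has 11 disjoint cycles with lengths [6, 6, 6, 6, 6, 6, 6, 6, 6, 6, 1] on {0,…,60}.
61 − 11 = 50 transpositions; sign(π) = (−1)^50 = +1.
(14|61)_J = +1 (Zolotarev's lemma cross-check).

+1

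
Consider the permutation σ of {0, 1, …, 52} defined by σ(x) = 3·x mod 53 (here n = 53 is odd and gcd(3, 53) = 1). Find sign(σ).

Trace 39: π^k(39) = [39, 11, 33, 46, 32, 43, 23] for k=0..6.
Cycle type of π: 52 + 1; total 2 cycles.
With 2 cycles on 53 points, sign = (−1)^{53−2} = -1.

-1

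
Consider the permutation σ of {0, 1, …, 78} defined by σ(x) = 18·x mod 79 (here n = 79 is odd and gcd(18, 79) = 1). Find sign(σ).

Start at x=67: 67 → 21 → 62 → 10 → 22 → 1 → 18 → … (one orbit).
7 cycles of lengths [13, 13, 13, 13, 13, 13, 1].
sign(π) = (−1)^{n − #cycles} = (−1)^{79−7} = (−1)^72 = +1.
The Jacobi symbol (18|79) = +1 (Zolotarev) agrees.

+1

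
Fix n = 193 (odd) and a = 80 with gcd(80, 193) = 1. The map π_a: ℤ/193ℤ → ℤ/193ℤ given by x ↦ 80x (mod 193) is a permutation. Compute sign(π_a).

Start at x=154: 154 → 161 → 142 → 166 → 156 → 128 → 11 → … (one orbit).
Cycle lengths of π_80 on ℤ/193ℤ: [192, 1]; 2 cycles in total.
Σ(ℓ_i−1) = 193−2 = 191; sign = (−1)^191 = -1.
Check: (80/193) = -1 by Zolotarev.

-1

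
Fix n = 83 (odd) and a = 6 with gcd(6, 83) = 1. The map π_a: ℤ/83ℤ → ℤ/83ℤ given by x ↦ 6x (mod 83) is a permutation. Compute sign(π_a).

-1

Start at x=2: 2 → 12 → 72 → 17 → 19 → 31 → 20 → … (one orbit).
Cycle lengths of π_6 on ℤ/83ℤ: [82, 1]; 2 cycles in total.
83 − 2 = 81 transpositions; sign(π) = (−1)^81 = -1.
The Jacobi symbol (6|83) = -1 (Zolotarev) agrees.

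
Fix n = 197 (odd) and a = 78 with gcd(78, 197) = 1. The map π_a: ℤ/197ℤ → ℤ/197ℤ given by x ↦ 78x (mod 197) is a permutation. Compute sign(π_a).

-1

Trace 17: π^k(17) = [17, 144, 3, 37, 128, 134, 11] for k=0..6.
Decompose π into cycles: lengths [196, 1] (2 cycles, including the fixed point 0).
Σ(ℓ_i−1) = 197−2 = 195; sign = (−1)^195 = -1.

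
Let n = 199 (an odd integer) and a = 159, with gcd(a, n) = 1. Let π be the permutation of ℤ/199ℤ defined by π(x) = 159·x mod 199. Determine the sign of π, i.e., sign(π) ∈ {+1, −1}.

-1

Orbit of 93 under x↦159x: [93, 61, 147, 90, 181, 123, 55]… (length divides ord_199(159)).
The orbit structure of x ↦ 159x mod 199: 4 orbits of sizes [66, 66, 66, 1].
4 cycles on 199: each ℓ→(−1)^(ℓ−1), product (−1)^195 = -1.
Check: (159/199) = -1 by Zolotarev.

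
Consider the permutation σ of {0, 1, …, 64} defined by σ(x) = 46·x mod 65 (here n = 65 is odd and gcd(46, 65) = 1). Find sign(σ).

Trace 16: π^k(16) = [16, 21, 56, 41, 1, 46, 36] for k=0..6.
10 cycles of lengths [12, 12, 12, 12, 12, 1, 1, 1, 1, 1].
With 10 cycles on 65 points, sign = (−1)^{65−10} = -1.
(46|65)_J = -1 (Zolotarev's lemma cross-check).

-1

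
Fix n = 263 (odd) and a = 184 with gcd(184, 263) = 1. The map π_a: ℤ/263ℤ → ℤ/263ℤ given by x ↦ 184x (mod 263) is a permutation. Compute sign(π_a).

Trace 190: π^k(190) = [190, 244, 186, 34, 207, 216, 31] for k=0..6.
The orbit structure of x ↦ 184x mod 263: 3 orbits of sizes [131, 131, 1].
n − c = 263 − 3 = 260; sign = (−1)^260 = +1.
Zolotarev: (184|263) = +1, matching the cycle-count sign.

+1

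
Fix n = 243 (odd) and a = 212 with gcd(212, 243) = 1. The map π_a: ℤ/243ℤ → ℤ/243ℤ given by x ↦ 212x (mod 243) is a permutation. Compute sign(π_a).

Start at x=215: 215 → 139 → 65 → 172 → 14 → 52 → 89 → … (one orbit).
π_212 has 6 disjoint cycles with lengths [162, 54, 18, 6, 2, 1] on {0,…,242}.
With 6 cycles on 243 points, sign = (−1)^{243−6} = -1.
Zolotarev: (212|243) = -1, matching the cycle-count sign.

-1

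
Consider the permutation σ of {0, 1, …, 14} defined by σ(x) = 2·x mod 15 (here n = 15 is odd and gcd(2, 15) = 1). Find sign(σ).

Trace 1: π^k(1) = [1, 2, 4, 8] for k=0..3.
Cycle lengths of π_2 on ℤ/15ℤ: [4, 4, 4, 2, 1]; 5 cycles in total.
Σ(ℓ_i−1) = 15−5 = 10; sign = (−1)^10 = +1.
The Jacobi symbol (2|15) = +1 (Zolotarev) agrees.

+1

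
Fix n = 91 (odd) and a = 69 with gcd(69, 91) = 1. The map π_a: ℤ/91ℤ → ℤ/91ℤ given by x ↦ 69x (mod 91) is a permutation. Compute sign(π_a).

-1

Trace 90: π^k(90) = [90, 22, 62, 1, 69, 29] for k=0..5.
Cycle lengths of π_69 on ℤ/91ℤ: [6, 6, 6, 6, 6, 6, 6, 6, 6, 6, 6, 6, 6, 6, 2, 2, 2, 1]; 18 cycles in total.
sign(π) = (−1)^{n − #cycles} = (−1)^{91−18} = (−1)^73 = -1.
Zolotarev: (69|91) = -1, matching the cycle-count sign.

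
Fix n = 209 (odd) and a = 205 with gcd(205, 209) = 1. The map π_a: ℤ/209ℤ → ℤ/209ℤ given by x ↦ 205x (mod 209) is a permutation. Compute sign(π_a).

Orbit of 42 under x↦205x: [42, 41, 45, 29, 93, 46, 25]… (length divides ord_209(205)).
Cycle type of π: 90×2 + 18 + 10 + 1; total 5 cycles.
sign(π) = (−1)^{n − #cycles} = (−1)^{209−5} = (−1)^204 = +1.

+1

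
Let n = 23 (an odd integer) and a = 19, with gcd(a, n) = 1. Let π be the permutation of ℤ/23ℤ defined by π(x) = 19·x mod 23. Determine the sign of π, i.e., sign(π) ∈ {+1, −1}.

-1

Trace 10: π^k(10) = [10, 6, 22, 4, 7, 18, 20] for k=0..6.
The orbit structure of x ↦ 19x mod 23: 2 orbits of sizes [22, 1].
Σ(ℓ_i−1) = 23−2 = 21; sign = (−1)^21 = -1.
Via Zolotarev, sign(π_{19}) = (19|23) = -1.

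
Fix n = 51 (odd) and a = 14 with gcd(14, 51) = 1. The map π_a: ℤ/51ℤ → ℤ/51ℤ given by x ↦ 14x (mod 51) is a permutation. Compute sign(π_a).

+1

Orbit of 49 under x↦14x: [49, 23, 16, 20, 25, 44, 4]… (length divides ord_51(14)).
π_14 has 5 disjoint cycles with lengths [16, 16, 16, 2, 1] on {0,…,50}.
Σ(ℓ_i−1) = 51−5 = 46; sign = (−1)^46 = +1.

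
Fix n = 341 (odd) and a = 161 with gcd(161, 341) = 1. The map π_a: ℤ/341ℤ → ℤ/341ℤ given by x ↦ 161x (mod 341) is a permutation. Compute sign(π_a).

+1

Orbit of 340 under x↦161x: [340, 180, 336, 218, 316, 67, 216]… (length divides ord_341(161)).
Decompose π into cycles: lengths [30, 30, 30, 30, 30, 30, 30, 30, 30, 30, 10, 6, 6, 6, 6, 6, 1] (17 cycles, including the fixed point 0).
341 − 17 = 324 transpositions; sign(π) = (−1)^324 = +1.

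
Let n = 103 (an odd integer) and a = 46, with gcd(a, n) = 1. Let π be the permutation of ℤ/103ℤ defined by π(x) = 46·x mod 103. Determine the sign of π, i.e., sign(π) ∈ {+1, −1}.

Trace 1: π^k(1) = [1, 46, 56] for k=0..2.
Decompose π into cycles: lengths [3, 3, 3, 3, 3, 3, 3, 3, 3, 3, 3, 3, 3, 3, 3, 3, 3, 3, 3, 3, 3, 3, 3, 3, 3, 3, 3, 3, 3, 3, 3, 3, 3, 3, 1] (35 cycles, including the fixed point 0).
With 35 cycles on 103 points, sign = (−1)^{103−35} = +1.

+1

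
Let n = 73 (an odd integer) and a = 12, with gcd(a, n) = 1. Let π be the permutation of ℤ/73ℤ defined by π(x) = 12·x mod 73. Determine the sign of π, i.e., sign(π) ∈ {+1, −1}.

Orbit of 25 under x↦12x: [25, 8, 23, 57, 27, 32, 19]… (length divides ord_73(12)).
The orbit structure of x ↦ 12x mod 73: 3 orbits of sizes [36, 36, 1].
n − c = 73 − 3 = 70; sign = (−1)^70 = +1.

+1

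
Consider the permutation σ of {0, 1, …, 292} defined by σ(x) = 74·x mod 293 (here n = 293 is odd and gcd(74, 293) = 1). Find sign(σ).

-1

Orbit of 126 under x↦74x: [126, 241, 254, 44, 33, 98, 220]… (length divides ord_293(74)).
The orbit structure of x ↦ 74x mod 293: 2 orbits of sizes [292, 1].
293 − 2 = 291 transpositions; sign(π) = (−1)^291 = -1.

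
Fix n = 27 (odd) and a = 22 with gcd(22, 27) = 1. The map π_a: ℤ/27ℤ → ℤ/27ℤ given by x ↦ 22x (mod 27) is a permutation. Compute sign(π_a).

+1

Orbit of 16 under x↦22x: [16, 1, 22, 25, 10, 4, 7]… (length divides ord_27(22)).
Decompose π into cycles: lengths [9, 9, 3, 3, 1, 1, 1] (7 cycles, including the fixed point 0).
n − c = 27 − 7 = 20; sign = (−1)^20 = +1.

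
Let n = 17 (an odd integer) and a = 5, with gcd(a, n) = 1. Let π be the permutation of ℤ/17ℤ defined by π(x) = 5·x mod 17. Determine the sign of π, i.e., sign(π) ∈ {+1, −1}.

Orbit of 4 under x↦5x: [4, 3, 15, 7, 1, 5, 8]… (length divides ord_17(5)).
2 cycles of lengths [16, 1].
sign(π) = (−1)^{n − #cycles} = (−1)^{17−2} = (−1)^15 = -1.
Via Zolotarev, sign(π_{5}) = (5|17) = -1.

-1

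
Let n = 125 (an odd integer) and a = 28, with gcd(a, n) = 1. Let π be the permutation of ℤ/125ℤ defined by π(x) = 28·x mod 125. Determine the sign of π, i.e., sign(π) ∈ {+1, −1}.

-1

Trace 4: π^k(4) = [4, 112, 11, 58, 124, 97, 91] for k=0..6.
Decompose π into cycles: lengths [100, 20, 4, 1] (4 cycles, including the fixed point 0).
sign(π) = (−1)^{n − #cycles} = (−1)^{125−4} = (−1)^121 = -1.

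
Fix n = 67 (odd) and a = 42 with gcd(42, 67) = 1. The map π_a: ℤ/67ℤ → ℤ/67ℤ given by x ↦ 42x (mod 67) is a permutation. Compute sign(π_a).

Start at x=64: 64 → 8 → 1 → 42 → 22 → 53 → 15 → … (one orbit).
Cycle type of π: 22×3 + 1; total 4 cycles.
sign(π) = (−1)^{n − #cycles} = (−1)^{67−4} = (−1)^63 = -1.

-1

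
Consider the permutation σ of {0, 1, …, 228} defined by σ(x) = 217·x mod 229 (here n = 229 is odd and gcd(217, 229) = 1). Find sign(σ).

+1

Start at x=27: 27 → 134 → 224 → 60 → 196 → 167 → 57 → … (one orbit).
5 cycles of lengths [57, 57, 57, 57, 1].
229 − 5 = 224 transpositions; sign(π) = (−1)^224 = +1.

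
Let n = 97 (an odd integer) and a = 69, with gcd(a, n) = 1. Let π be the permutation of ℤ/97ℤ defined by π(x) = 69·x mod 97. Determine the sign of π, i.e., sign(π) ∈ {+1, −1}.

-1

Trace 18: π^k(18) = [18, 78, 47, 42, 85, 45, 1] for k=0..6.
4 cycles of lengths [32, 32, 32, 1].
97 − 4 = 93 transpositions; sign(π) = (−1)^93 = -1.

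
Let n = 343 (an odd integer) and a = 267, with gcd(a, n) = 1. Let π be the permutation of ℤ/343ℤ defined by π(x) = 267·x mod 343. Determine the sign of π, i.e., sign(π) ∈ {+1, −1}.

+1

Orbit of 309 under x↦267x: [309, 183, 155, 225, 50, 316, 337]… (length divides ord_343(267)).
Cycle lengths of π_267 on ℤ/343ℤ: [49, 49, 49, 49, 49, 49, 7, 7, 7, 7, 7, 7, 1, 1, 1, 1, 1, 1, 1]; 19 cycles in total.
With 19 cycles on 343 points, sign = (−1)^{343−19} = +1.
Via Zolotarev, sign(π_{267}) = (267|343) = +1.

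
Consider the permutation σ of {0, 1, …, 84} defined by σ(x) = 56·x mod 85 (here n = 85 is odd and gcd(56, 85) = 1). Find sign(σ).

-1

Trace 1: π^k(1) = [1, 56, 76, 6, 81, 31, 36] for k=0..6.
Cycle type of π: 16×5 + 1×5; total 10 cycles.
85 − 10 = 75 transpositions; sign(π) = (−1)^75 = -1.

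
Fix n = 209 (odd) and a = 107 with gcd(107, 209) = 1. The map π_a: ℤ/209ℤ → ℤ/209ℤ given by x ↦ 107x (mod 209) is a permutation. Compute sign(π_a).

+1

Start at x=58: 58 → 145 → 49 → 18 → 45 → 8 → 20 → … (one orbit).
The orbit structure of x ↦ 107x mod 209: 11 orbits of sizes [30, 30, 30, 30, 30, 30, 10, 6, 6, 6, 1].
Σ(ℓ_i−1) = 209−11 = 198; sign = (−1)^198 = +1.
The Jacobi symbol (107|209) = +1 (Zolotarev) agrees.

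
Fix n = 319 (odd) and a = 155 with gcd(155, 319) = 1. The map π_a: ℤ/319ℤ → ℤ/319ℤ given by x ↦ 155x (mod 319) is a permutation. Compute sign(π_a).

-1

Trace 34: π^k(34) = [34, 166, 210, 12, 265, 243, 23] for k=0..6.
Cycle lengths of π_155 on ℤ/319ℤ: [28, 28, 28, 28, 28, 28, 28, 28, 28, 28, 28, 1, 1, 1, 1, 1, 1, 1, 1, 1, 1, 1]; 22 cycles in total.
sign(π) = (−1)^{n − #cycles} = (−1)^{319−22} = (−1)^297 = -1.
Check: (155/319) = -1 by Zolotarev.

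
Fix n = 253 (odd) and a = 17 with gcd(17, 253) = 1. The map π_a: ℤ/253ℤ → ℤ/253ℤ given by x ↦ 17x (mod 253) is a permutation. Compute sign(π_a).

+1

Trace 51: π^k(51) = [51, 108, 65, 93, 63, 59, 244] for k=0..6.
Cycle type of π: 110×2 + 22 + 10 + 1; total 5 cycles.
253 − 5 = 248 transpositions; sign(π) = (−1)^248 = +1.
Check: (17/253) = +1 by Zolotarev.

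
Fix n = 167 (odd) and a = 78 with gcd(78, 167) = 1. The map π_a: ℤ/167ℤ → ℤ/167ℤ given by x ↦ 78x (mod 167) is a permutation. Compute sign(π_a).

-1

Trace 105: π^k(105) = [105, 7, 45, 3, 67, 49, 148] for k=0..6.
Decompose π into cycles: lengths [166, 1] (2 cycles, including the fixed point 0).
167 − 2 = 165 transpositions; sign(π) = (−1)^165 = -1.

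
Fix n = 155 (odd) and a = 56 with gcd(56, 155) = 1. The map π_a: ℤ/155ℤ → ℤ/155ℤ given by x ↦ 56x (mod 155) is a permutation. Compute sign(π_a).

+1

Trace 1: π^k(1) = [1, 56, 36] for k=0..2.
π_56 has 55 disjoint cycles with lengths [3, 3, 3, 3, 3, 3, 3, 3, 3, 3, 3, 3, 3, 3, 3, 3, 3, 3, 3, 3, 3, 3, 3, 3, 3, 3, 3, 3, 3, 3, 3, 3, 3, 3, 3, 3, 3, 3, 3, 3, 3, 3, 3, 3, 3, 3, 3, 3, 3, 3, 1, 1, 1, 1, 1] on {0,…,154}.
n − c = 155 − 55 = 100; sign = (−1)^100 = +1.
The Jacobi symbol (56|155) = +1 (Zolotarev) agrees.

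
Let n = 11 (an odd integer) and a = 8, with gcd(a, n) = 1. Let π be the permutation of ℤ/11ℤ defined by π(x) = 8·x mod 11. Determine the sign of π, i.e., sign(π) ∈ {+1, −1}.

Start at x=2: 2 → 5 → 7 → 1 → 8 → 9 → 6 → … (one orbit).
The orbit structure of x ↦ 8x mod 11: 2 orbits of sizes [10, 1].
With 2 cycles on 11 points, sign = (−1)^{11−2} = -1.
(8|11)_J = -1 (Zolotarev's lemma cross-check).

-1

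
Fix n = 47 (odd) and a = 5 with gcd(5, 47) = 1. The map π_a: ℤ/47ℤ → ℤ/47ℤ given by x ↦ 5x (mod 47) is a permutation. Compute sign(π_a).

Start at x=12: 12 → 13 → 18 → 43 → 27 → 41 → 17 → … (one orbit).
The orbit structure of x ↦ 5x mod 47: 2 orbits of sizes [46, 1].
n − c = 47 − 2 = 45; sign = (−1)^45 = -1.
The Jacobi symbol (5|47) = -1 (Zolotarev) agrees.

-1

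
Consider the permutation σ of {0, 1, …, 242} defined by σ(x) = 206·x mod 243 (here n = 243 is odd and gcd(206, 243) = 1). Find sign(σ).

-1

Orbit of 134 under x↦206x: [134, 145, 224, 217, 233, 127, 161]… (length divides ord_243(206)).
Decompose π into cycles: lengths [54, 54, 54, 18, 18, 18, 6, 6, 6, 2, 2, 2, 2, 1] (14 cycles, including the fixed point 0).
n − c = 243 − 14 = 229; sign = (−1)^229 = -1.
Via Zolotarev, sign(π_{206}) = (206|243) = -1.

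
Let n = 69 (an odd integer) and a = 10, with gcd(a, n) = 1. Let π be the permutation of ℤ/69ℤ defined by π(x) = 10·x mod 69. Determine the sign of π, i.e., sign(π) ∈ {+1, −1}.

Trace 58: π^k(58) = [58, 28, 4, 40, 55, 67, 49] for k=0..6.
π_10 has 6 disjoint cycles with lengths [22, 22, 22, 1, 1, 1] on {0,…,68}.
69 − 6 = 63 transpositions; sign(π) = (−1)^63 = -1.
Check: (10/69) = -1 by Zolotarev.

-1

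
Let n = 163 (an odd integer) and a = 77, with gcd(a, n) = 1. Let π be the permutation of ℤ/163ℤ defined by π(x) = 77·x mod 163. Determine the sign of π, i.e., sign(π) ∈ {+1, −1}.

+1

Trace 158: π^k(158) = [158, 104, 21, 150, 140, 22, 64] for k=0..6.
Cycle type of π: 27×6 + 1; total 7 cycles.
n − c = 163 − 7 = 156; sign = (−1)^156 = +1.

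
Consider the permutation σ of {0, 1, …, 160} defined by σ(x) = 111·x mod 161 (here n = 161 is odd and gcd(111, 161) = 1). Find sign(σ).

+1

Trace 132: π^k(132) = [132, 1, 111, 85, 97, 141, 34] for k=0..6.
Cycle type of π: 22×7 + 2×3 + 1; total 11 cycles.
11 cycles on 161: each ℓ→(−1)^(ℓ−1), product (−1)^150 = +1.
Via Zolotarev, sign(π_{111}) = (111|161) = +1.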